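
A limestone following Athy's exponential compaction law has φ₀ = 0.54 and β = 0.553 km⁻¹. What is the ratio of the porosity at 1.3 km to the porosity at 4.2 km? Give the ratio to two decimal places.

4.97

φ(Z₁)/φ(Z₂) = e^(−β·Z₁)/e^(−β·Z₂) = e^{β(Z₂−Z₁)}
= exp(0.553 × 2.9) = exp(1.604) = 4.9714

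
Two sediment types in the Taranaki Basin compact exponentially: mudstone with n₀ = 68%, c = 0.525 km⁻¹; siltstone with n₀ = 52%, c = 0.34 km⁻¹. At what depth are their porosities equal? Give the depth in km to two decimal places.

1.45 km

Set n₀ₐ e^(−cₐZ) = n₀ᵦ e^(−cᵦZ) ⇒ ln(n₀ₐ/n₀ᵦ) = (cₐ − cᵦ)·Z
Z = ln(0.68/0.52) / (0.525 − 0.34) = 0.2683 / 0.185 = 1.450 km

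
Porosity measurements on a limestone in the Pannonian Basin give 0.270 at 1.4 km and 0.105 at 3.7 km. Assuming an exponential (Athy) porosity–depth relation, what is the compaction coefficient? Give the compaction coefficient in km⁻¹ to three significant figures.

Athy: phi(Z) = phi₀ e^(−βZ) ⇒ phi₁/phi₂ = e^{β(Z₂−Z₁)} ⇒ β = ln(phi₁/phi₂)/(Z₂−Z₁)
β = ln(0.27/0.105) / (3.7 − 1.4) = ln(2.571) / 2.3 = 0.9445 / 2.3 = 0.4106 km⁻¹

0.411 km⁻¹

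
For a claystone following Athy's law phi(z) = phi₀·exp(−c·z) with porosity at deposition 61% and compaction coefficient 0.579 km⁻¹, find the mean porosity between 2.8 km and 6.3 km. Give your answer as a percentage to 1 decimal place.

⟨phi⟩ = (1/(z₂−z₁)) ∫ phi₀ e^(−cz) dz = phi₀·(e^(−c·z₁) − e^(−c·z₂)) / (c·(z₂−z₁))
e^(−0.579×2.8) = 0.1977; e^(−0.579×6.3) = 0.0261
⟨phi⟩ = 0.61 × (0.1977 − 0.0261) / (0.579 × 3.5) = 0.61 × 0.0847 = 0.0517

5.2%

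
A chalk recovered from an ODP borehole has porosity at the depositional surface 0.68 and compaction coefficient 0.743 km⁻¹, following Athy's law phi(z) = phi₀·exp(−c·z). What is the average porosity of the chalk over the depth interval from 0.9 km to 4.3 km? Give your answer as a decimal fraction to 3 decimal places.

⟨phi⟩ = (1/(z₂−z₁)) ∫ phi₀ e^(−cz) dz = phi₀·(e^(−c·z₁) − e^(−c·z₂)) / (c·(z₂−z₁))
e^(−0.743×0.9) = 0.5124; e^(−0.743×4.3) = 0.0410
⟨phi⟩ = 0.68 × (0.5124 − 0.0410) / (0.743 × 3.4) = 0.68 × 0.1866 = 0.1269

0.127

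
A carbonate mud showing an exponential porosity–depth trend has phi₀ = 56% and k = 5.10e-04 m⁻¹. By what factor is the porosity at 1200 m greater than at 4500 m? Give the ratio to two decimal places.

Working in km (1 km = 1000 m; k in km⁻¹ = k in m⁻¹ × 1000):
phi(z₁)/phi(z₂) = e^(−k·z₁)/e^(−k·z₂) = e^{k(z₂−z₁)}
= exp(0.51 × 3.3) = exp(1.683) = 5.3817

5.38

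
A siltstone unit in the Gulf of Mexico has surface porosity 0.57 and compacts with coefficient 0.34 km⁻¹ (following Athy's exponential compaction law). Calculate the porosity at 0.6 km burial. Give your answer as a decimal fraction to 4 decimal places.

n = n₀·exp(−c·z) = 0.57 × exp(−0.34 × 0.6) = 0.57 × exp(−0.204)
  = 0.57 × 0.8155 = 0.4648

0.4648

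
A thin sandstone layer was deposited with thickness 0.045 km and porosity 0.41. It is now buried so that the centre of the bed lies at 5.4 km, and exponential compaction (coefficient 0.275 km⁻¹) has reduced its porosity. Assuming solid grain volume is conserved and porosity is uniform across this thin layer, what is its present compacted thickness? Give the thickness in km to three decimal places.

Porosity at 5.4 km: φ = 0.41·exp(−0.275×5.4) = 0.0929
Solid-volume conservation: h(1−φ) = h₀(1−φ₀) ⇒ h = h₀·(1−φ₀)/(1−φ)
h = 0.045 × (1 − 0.41)/(1 − 0.0929) = 0.045 × 0.6504 = 0.0293 km

0.029 km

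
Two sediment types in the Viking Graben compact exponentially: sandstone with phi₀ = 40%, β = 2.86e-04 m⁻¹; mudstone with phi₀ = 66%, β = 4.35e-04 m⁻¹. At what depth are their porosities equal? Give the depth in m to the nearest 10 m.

3360 m

Working in km (1 km = 1000 m; β in km⁻¹ = β in m⁻¹ × 1000):
Set phi₀ₐ e^(−βₐZ) = phi₀ᵦ e^(−βᵦZ) ⇒ ln(phi₀ₐ/phi₀ᵦ) = (βₐ − βᵦ)·Z
Z = ln(0.4/0.66) / (0.286 − 0.435) = -0.5008 / -0.149 = 3.361 km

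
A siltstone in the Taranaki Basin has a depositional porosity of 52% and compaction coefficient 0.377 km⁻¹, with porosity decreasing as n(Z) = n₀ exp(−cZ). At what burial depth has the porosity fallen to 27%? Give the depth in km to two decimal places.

1.74 km

Invert Athy's law: Z = ln(n₀/n) / c
Z = ln(0.52/0.27) / 0.377 = ln(1.926) / 0.377 = 0.6554 / 0.377 = 1.738 km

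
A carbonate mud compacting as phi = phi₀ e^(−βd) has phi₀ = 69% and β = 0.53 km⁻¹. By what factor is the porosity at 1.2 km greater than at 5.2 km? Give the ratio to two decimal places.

8.33

phi(d₁)/phi(d₂) = e^(−β·d₁)/e^(−β·d₂) = e^{β(d₂−d₁)}
= exp(0.53 × 4) = exp(2.12) = 8.3311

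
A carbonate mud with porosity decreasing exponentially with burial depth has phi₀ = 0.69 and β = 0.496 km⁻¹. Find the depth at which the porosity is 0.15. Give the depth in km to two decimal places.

3.08 km

Invert Athy's law: Z = ln(phi₀/phi) / β
Z = ln(0.69/0.15) / 0.496 = ln(4.6) / 0.496 = 1.5261 / 0.496 = 3.077 km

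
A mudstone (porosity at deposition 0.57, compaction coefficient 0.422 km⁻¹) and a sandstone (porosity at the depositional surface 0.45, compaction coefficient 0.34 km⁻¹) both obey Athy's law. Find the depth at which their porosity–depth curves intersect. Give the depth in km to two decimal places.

Set phi₀ₐ e^(−cₐZ) = phi₀ᵦ e^(−cᵦZ) ⇒ ln(phi₀ₐ/phi₀ᵦ) = (cₐ − cᵦ)·Z
Z = ln(0.57/0.45) / (0.422 − 0.34) = 0.2364 / 0.082 = 2.883 km

2.88 km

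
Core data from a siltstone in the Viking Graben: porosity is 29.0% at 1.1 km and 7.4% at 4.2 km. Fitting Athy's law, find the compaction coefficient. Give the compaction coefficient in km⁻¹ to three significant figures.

0.441 km⁻¹

Athy: φ(d) = φ₀ e^(−cd) ⇒ φ₁/φ₂ = e^{c(d₂−d₁)} ⇒ c = ln(φ₁/φ₂)/(d₂−d₁)
c = ln(0.29/0.074) / (4.2 − 1.1) = ln(3.919) / 3.1 = 1.3658 / 3.1 = 0.4406 km⁻¹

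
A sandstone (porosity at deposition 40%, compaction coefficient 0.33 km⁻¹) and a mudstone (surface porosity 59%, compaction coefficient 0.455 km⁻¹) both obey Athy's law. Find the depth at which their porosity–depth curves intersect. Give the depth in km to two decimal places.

3.11 km

Set φ₀ₐ e^(−βₐz) = φ₀ᵦ e^(−βᵦz) ⇒ ln(φ₀ₐ/φ₀ᵦ) = (βₐ − βᵦ)·z
z = ln(0.4/0.59) / (0.33 − 0.455) = -0.3887 / -0.125 = 3.109 km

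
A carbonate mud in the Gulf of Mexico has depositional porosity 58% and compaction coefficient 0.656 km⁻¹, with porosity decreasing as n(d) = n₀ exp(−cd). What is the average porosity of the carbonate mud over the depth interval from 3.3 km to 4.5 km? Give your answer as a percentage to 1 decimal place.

⟨n⟩ = (1/(d₂−d₁)) ∫ n₀ e^(−cd) dd = n₀·(e^(−c·d₁) − e^(−c·d₂)) / (c·(d₂−d₁))
e^(−0.656×3.3) = 0.1148; e^(−0.656×4.5) = 0.0522
⟨n⟩ = 0.58 × (0.1148 − 0.0522) / (0.656 × 1.2) = 0.58 × 0.0794 = 0.0461

4.6%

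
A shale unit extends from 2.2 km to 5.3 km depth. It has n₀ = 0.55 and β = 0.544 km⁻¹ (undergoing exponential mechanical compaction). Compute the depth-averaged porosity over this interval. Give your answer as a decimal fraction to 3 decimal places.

⟨n⟩ = (1/(d₂−d₁)) ∫ n₀ e^(−βd) dd = n₀·(e^(−β·d₁) − e^(−β·d₂)) / (β·(d₂−d₁))
e^(−0.544×2.2) = 0.3022; e^(−0.544×5.3) = 0.0560
⟨n⟩ = 0.55 × (0.3022 − 0.0560) / (0.544 × 3.1) = 0.55 × 0.1460 = 0.0803

0.080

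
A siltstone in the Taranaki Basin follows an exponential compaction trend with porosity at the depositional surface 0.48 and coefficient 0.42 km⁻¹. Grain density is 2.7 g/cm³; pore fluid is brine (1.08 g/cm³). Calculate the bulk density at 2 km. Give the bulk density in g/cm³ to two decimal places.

Porosity at depth: φ = 0.48·exp(−0.42×2) = 0.48×0.4317 = 0.2072
Bulk density: ρ_b = (1−φ)ρ_g + φ·ρ_f = 0.7928×2.7 + 0.2072×1.08
       = 2.141 + 0.224 = 2.364 g/cm³

2.36 g/cm³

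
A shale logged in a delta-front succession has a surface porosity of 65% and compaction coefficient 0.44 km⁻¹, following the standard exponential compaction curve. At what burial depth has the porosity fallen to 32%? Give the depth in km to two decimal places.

Invert Athy's law: z = ln(phi₀/phi) / k
z = ln(0.65/0.32) / 0.44 = ln(2.031) / 0.44 = 0.7087 / 0.44 = 1.611 km

1.61 km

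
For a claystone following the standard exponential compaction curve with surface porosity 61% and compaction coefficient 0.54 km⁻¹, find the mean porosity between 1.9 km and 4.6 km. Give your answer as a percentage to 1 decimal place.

11.5%

⟨n⟩ = (1/(d₂−d₁)) ∫ n₀ e^(−kd) dd = n₀·(e^(−k·d₁) − e^(−k·d₂)) / (k·(d₂−d₁))
e^(−0.54×1.9) = 0.3584; e^(−0.54×4.6) = 0.0834
⟨n⟩ = 0.61 × (0.3584 − 0.0834) / (0.54 × 2.7) = 0.61 × 0.1886 = 0.1151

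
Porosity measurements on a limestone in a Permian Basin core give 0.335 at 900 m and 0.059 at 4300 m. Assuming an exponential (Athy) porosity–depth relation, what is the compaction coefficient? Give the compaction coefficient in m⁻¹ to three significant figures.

0.000511 m⁻¹

Working in km (1 km = 1000 m; k in km⁻¹ = k in m⁻¹ × 1000):
Athy: phi(d) = phi₀ e^(−kd) ⇒ phi₁/phi₂ = e^{k(d₂−d₁)} ⇒ k = ln(phi₁/phi₂)/(d₂−d₁)
k = ln(0.335/0.059) / (4.3 − 0.9) = ln(5.678) / 3.4 = 1.7366 / 3.4 = 0.5108 km⁻¹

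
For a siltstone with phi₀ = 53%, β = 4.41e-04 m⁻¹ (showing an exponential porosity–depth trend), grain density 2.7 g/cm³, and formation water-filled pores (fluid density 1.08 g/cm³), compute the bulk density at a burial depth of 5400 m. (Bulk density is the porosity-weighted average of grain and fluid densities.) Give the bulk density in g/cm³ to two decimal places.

2.62 g/cm³

Working in km (1 km = 1000 m; β in km⁻¹ = β in m⁻¹ × 1000):
Porosity at depth: phi = 0.53·exp(−0.441×5.4) = 0.53×0.0924 = 0.0490
Bulk density: ρ_b = (1−phi)ρ_g + phi·ρ_f = 0.9510×2.7 + 0.0490×1.08
       = 2.568 + 0.053 = 2.621 g/cm³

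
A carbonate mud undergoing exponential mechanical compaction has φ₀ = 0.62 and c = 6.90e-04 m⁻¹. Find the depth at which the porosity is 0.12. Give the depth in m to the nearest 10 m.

Working in km (1 km = 1000 m; c in km⁻¹ = c in m⁻¹ × 1000):
Invert Athy's law: z = ln(φ₀/φ) / c
z = ln(0.62/0.12) / 0.69 = ln(5.167) / 0.69 = 1.6422 / 0.69 = 2.380 km

2380 m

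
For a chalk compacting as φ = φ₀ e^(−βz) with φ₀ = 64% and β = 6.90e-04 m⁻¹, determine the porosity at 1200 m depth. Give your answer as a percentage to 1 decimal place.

Working in km (1 km = 1000 m; β in km⁻¹ = β in m⁻¹ × 1000):
φ = φ₀·exp(−β·z) = 0.64 × exp(−0.69 × 1.2) = 0.64 × exp(−0.828)
  = 0.64 × 0.4369 = 0.2796

28.0%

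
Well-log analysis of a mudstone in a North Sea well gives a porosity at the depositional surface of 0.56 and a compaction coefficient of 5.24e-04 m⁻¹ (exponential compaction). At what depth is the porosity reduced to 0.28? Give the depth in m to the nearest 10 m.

Working in km (1 km = 1000 m; c in km⁻¹ = c in m⁻¹ × 1000):
Invert Athy's law: Z = ln(phi₀/phi) / c
Z = ln(0.56/0.28) / 0.524 = ln(2) / 0.524 = 0.6931 / 0.524 = 1.323 km

1320 m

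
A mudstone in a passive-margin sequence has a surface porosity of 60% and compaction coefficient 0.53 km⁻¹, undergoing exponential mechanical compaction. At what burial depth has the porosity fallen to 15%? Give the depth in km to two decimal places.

Invert Athy's law: d = ln(φ₀/φ) / k
d = ln(0.6/0.15) / 0.53 = ln(4) / 0.53 = 1.3863 / 0.53 = 2.616 km

2.62 km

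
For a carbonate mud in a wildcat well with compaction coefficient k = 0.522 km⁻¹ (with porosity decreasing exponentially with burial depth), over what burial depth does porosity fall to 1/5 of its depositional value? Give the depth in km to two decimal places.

phi/phi₀ = 1/5 ⇒ exp(−k·z) = 1/5 ⇒ z = ln(5) / k
z = 1.6094 / 0.522 = 3.083 km

3.08 km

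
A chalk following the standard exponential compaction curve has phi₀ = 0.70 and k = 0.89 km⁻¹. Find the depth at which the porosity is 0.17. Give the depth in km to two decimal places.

Invert Athy's law: d = ln(phi₀/phi) / k
d = ln(0.7/0.17) / 0.89 = ln(4.118) / 0.89 = 1.4153 / 0.89 = 1.590 km

1.59 km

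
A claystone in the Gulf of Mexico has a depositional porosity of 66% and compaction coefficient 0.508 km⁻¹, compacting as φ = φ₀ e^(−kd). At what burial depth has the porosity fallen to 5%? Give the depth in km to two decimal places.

Invert Athy's law: d = ln(φ₀/φ) / k
d = ln(0.66/0.05) / 0.508 = ln(13.2) / 0.508 = 2.5802 / 0.508 = 5.079 km

5.08 km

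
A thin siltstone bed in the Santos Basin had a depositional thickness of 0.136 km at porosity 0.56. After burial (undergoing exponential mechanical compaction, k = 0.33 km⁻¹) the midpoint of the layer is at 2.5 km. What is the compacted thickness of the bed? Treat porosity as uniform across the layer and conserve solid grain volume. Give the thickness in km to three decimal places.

0.079 km

Porosity at 2.5 km: φ = 0.56·exp(−0.33×2.5) = 0.2454
Solid-volume conservation: h(1−φ) = h₀(1−φ₀) ⇒ h = h₀·(1−φ₀)/(1−φ)
h = 0.136 × (1 − 0.56)/(1 − 0.2454) = 0.136 × 0.5831 = 0.0793 km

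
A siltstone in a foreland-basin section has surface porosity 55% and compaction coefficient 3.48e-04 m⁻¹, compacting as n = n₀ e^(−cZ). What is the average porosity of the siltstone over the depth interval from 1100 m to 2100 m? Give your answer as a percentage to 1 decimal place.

Working in km (1 km = 1000 m; c in km⁻¹ = c in m⁻¹ × 1000):
⟨n⟩ = (1/(Z₂−Z₁)) ∫ n₀ e^(−cZ) dZ = n₀·(e^(−c·Z₁) − e^(−c·Z₂)) / (c·(Z₂−Z₁))
e^(−0.348×1.1) = 0.6819; e^(−0.348×2.1) = 0.4815
⟨n⟩ = 0.55 × (0.6819 − 0.4815) / (0.348 × 1) = 0.55 × 0.5759 = 0.3168

31.7%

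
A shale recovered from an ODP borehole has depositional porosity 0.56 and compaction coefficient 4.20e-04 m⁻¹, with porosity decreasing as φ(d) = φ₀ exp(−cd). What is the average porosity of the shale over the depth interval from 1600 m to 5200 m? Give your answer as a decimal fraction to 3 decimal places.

0.147

Working in km (1 km = 1000 m; c in km⁻¹ = c in m⁻¹ × 1000):
⟨φ⟩ = (1/(d₂−d₁)) ∫ φ₀ e^(−cd) dd = φ₀·(e^(−c·d₁) − e^(−c·d₂)) / (c·(d₂−d₁))
e^(−0.42×1.6) = 0.5107; e^(−0.42×5.2) = 0.1126
⟨φ⟩ = 0.56 × (0.5107 − 0.1126) / (0.42 × 3.6) = 0.56 × 0.2633 = 0.1474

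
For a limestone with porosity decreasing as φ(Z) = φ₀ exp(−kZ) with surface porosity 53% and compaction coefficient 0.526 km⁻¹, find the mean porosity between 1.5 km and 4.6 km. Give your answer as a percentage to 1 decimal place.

11.9%

⟨φ⟩ = (1/(Z₂−Z₁)) ∫ φ₀ e^(−kZ) dZ = φ₀·(e^(−k·Z₁) − e^(−k·Z₂)) / (k·(Z₂−Z₁))
e^(−0.526×1.5) = 0.4543; e^(−0.526×4.6) = 0.0890
⟨φ⟩ = 0.53 × (0.4543 − 0.0890) / (0.526 × 3.1) = 0.53 × 0.2241 = 0.1187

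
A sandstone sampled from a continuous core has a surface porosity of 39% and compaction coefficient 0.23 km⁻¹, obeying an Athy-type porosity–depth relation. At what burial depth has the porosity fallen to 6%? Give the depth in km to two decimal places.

8.14 km

Invert Athy's law: d = ln(n₀/n) / k
d = ln(0.39/0.06) / 0.23 = ln(6.5) / 0.23 = 1.8718 / 0.23 = 8.138 km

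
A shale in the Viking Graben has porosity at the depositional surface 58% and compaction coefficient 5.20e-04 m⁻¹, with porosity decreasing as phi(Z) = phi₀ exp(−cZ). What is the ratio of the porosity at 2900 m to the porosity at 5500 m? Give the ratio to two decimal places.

Working in km (1 km = 1000 m; c in km⁻¹ = c in m⁻¹ × 1000):
phi(Z₁)/phi(Z₂) = e^(−c·Z₁)/e^(−c·Z₂) = e^{c(Z₂−Z₁)}
= exp(0.52 × 2.6) = exp(1.352) = 3.8651

3.87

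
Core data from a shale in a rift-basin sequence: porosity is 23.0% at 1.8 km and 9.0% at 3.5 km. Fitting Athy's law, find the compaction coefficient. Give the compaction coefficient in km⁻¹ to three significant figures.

0.552 km⁻¹

Athy: phi(d) = phi₀ e^(−βd) ⇒ phi₁/phi₂ = e^{β(d₂−d₁)} ⇒ β = ln(phi₁/phi₂)/(d₂−d₁)
β = ln(0.23/0.09) / (3.5 − 1.8) = ln(2.556) / 1.7 = 0.9383 / 1.7 = 0.5519 km⁻¹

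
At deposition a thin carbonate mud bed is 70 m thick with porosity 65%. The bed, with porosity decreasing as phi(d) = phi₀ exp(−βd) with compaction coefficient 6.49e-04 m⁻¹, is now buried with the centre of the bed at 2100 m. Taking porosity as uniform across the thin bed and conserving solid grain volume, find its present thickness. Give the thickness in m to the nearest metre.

Working in km (1 km = 1000 m; β in km⁻¹ = β in m⁻¹ × 1000):
Porosity at 2.1 km: phi = 0.65·exp(−0.649×2.1) = 0.1663
Solid-volume conservation: h(1−phi) = h₀(1−phi₀) ⇒ h = h₀·(1−phi₀)/(1−phi)
h = 0.07 × (1 − 0.65)/(1 − 0.1663) = 0.07 × 0.4198 = 0.0294 km

29 m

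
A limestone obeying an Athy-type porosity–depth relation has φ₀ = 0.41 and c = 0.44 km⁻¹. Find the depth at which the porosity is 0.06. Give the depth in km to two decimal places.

4.37 km

Invert Athy's law: z = ln(φ₀/φ) / c
z = ln(0.41/0.06) / 0.44 = ln(6.833) / 0.44 = 1.9218 / 0.44 = 4.368 km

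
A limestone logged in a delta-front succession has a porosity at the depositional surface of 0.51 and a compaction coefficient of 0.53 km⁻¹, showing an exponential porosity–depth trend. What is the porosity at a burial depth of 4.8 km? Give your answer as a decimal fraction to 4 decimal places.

0.0401

n = n₀·exp(−β·Z) = 0.51 × exp(−0.53 × 4.8) = 0.51 × exp(−2.544)
  = 0.51 × 0.0786 = 0.0401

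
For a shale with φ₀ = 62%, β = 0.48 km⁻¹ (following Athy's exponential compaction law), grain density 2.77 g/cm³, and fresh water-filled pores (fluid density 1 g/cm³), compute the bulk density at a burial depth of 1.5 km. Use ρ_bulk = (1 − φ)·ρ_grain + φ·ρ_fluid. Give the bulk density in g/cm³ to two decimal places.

Porosity at depth: φ = 0.62·exp(−0.48×1.5) = 0.62×0.4868 = 0.3018
Bulk density: ρ_b = (1−φ)ρ_g + φ·ρ_f = 0.6982×2.77 + 0.3018×1
       = 1.934 + 0.302 = 2.236 g/cm³

2.24 g/cm³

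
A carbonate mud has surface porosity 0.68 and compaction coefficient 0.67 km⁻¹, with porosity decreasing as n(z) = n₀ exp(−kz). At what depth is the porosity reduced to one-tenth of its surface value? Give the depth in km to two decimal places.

n/n₀ = 1/10 ⇒ exp(−k·z) = 1/10 ⇒ z = ln(10) / k
z = 2.3026 / 0.67 = 3.437 km

3.44 km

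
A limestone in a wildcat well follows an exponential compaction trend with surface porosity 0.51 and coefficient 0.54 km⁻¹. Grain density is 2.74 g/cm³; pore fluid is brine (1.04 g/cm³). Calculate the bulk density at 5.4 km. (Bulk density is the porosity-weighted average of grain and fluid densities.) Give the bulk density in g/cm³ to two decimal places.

2.69 g/cm³

Porosity at depth: n = 0.51·exp(−0.54×5.4) = 0.51×0.0541 = 0.0276
Bulk density: ρ_b = (1−n)ρ_g + n·ρ_f = 0.9724×2.74 + 0.0276×1.04
       = 2.664 + 0.029 = 2.693 g/cm³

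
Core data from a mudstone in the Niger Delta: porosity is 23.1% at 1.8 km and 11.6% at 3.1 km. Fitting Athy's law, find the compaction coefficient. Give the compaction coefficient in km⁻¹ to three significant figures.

0.530 km⁻¹

Athy: phi(z) = phi₀ e^(−kz) ⇒ phi₁/phi₂ = e^{k(z₂−z₁)} ⇒ k = ln(phi₁/phi₂)/(z₂−z₁)
k = ln(0.231/0.116) / (3.1 − 1.8) = ln(1.991) / 1.3 = 0.6888 / 1.3 = 0.5299 km⁻¹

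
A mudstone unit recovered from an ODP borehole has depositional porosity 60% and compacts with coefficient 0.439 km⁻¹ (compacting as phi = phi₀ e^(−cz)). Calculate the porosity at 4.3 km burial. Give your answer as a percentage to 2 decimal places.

phi = phi₀·exp(−c·z) = 0.6 × exp(−0.439 × 4.3) = 0.6 × exp(−1.888)
  = 0.6 × 0.1514 = 0.0909

9.09%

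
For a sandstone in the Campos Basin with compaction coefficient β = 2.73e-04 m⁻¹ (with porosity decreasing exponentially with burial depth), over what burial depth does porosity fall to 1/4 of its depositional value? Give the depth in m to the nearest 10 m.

5080 m

Working in km (1 km = 1000 m; β in km⁻¹ = β in m⁻¹ × 1000):
φ/φ₀ = 1/4 ⇒ exp(−β·Z) = 1/4 ⇒ Z = ln(4) / β
Z = 1.3863 / 0.273 = 5.078 km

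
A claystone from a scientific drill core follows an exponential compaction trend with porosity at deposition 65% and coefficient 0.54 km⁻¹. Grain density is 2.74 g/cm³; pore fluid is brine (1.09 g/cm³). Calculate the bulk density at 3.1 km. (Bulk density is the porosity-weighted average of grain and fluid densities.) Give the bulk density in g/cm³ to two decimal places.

2.54 g/cm³

Porosity at depth: n = 0.65·exp(−0.54×3.1) = 0.65×0.1875 = 0.1219
Bulk density: ρ_b = (1−n)ρ_g + n·ρ_f = 0.8781×2.74 + 0.1219×1.09
       = 2.406 + 0.133 = 2.539 g/cm³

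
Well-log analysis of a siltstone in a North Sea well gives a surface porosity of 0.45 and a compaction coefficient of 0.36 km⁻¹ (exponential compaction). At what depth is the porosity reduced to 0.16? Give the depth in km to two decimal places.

2.87 km

Invert Athy's law: z = ln(φ₀/φ) / c
z = ln(0.45/0.16) / 0.36 = ln(2.812) / 0.36 = 1.0341 / 0.36 = 2.872 km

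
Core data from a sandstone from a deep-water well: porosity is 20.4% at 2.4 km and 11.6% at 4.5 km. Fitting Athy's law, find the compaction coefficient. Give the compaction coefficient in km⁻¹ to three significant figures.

0.269 km⁻¹

Athy: phi(d) = phi₀ e^(−kd) ⇒ phi₁/phi₂ = e^{k(d₂−d₁)} ⇒ k = ln(phi₁/phi₂)/(d₂−d₁)
k = ln(0.204/0.116) / (4.5 − 2.4) = ln(1.759) / 2.1 = 0.5645 / 2.1 = 0.2688 km⁻¹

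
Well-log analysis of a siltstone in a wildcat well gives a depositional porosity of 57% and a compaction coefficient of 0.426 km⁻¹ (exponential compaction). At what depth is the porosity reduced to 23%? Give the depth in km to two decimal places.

2.13 km

Invert Athy's law: Z = ln(φ₀/φ) / k
Z = ln(0.57/0.23) / 0.426 = ln(2.478) / 0.426 = 0.9076 / 0.426 = 2.130 km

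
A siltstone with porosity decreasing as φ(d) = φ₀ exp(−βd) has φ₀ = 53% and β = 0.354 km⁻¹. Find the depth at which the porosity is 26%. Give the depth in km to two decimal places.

Invert Athy's law: d = ln(φ₀/φ) / β
d = ln(0.53/0.26) / 0.354 = ln(2.038) / 0.354 = 0.7122 / 0.354 = 2.012 km

2.01 km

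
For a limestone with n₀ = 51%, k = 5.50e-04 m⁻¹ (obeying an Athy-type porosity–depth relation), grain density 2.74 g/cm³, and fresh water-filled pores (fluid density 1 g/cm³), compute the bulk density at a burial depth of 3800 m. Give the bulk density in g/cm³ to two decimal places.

2.63 g/cm³

Working in km (1 km = 1000 m; k in km⁻¹ = k in m⁻¹ × 1000):
Porosity at depth: n = 0.51·exp(−0.55×3.8) = 0.51×0.1237 = 0.0631
Bulk density: ρ_b = (1−n)ρ_g + n·ρ_f = 0.9369×2.74 + 0.0631×1
       = 2.567 + 0.063 = 2.630 g/cm³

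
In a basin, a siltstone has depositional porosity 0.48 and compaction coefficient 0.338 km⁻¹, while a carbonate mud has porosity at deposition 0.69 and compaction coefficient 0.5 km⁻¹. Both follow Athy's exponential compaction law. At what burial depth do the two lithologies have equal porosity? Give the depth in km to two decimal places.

2.24 km

Set φ₀ₐ e^(−βₐZ) = φ₀ᵦ e^(−βᵦZ) ⇒ ln(φ₀ₐ/φ₀ᵦ) = (βₐ − βᵦ)·Z
Z = ln(0.48/0.69) / (0.338 − 0.5) = -0.3629 / -0.162 = 2.240 km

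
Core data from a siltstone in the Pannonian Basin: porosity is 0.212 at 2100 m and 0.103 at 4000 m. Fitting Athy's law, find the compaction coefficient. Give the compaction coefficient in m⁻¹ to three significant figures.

Working in km (1 km = 1000 m; c in km⁻¹ = c in m⁻¹ × 1000):
Athy: n(d) = n₀ e^(−cd) ⇒ n₁/n₂ = e^{c(d₂−d₁)} ⇒ c = ln(n₁/n₂)/(d₂−d₁)
c = ln(0.212/0.103) / (4 − 2.1) = ln(2.058) / 1.9 = 0.7219 / 1.9 = 0.3799 km⁻¹

0.000380 m⁻¹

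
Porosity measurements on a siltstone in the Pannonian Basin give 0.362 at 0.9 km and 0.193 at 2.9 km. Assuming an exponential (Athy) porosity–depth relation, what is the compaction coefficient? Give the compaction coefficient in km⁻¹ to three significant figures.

0.314 km⁻¹

Athy: n(d) = n₀ e^(−βd) ⇒ n₁/n₂ = e^{β(d₂−d₁)} ⇒ β = ln(n₁/n₂)/(d₂−d₁)
β = ln(0.362/0.193) / (2.9 − 0.9) = ln(1.876) / 2 = 0.6290 / 2 = 0.3145 km⁻¹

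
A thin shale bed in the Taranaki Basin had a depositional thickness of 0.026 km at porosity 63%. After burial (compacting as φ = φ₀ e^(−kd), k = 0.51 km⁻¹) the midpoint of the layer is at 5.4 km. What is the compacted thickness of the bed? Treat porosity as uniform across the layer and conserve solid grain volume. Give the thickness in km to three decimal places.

0.010 km

Porosity at 5.4 km: φ = 0.63·exp(−0.51×5.4) = 0.0401
Solid-volume conservation: h(1−φ) = h₀(1−φ₀) ⇒ h = h₀·(1−φ₀)/(1−φ)
h = 0.026 × (1 − 0.63)/(1 − 0.0401) = 0.026 × 0.3855 = 0.0100 km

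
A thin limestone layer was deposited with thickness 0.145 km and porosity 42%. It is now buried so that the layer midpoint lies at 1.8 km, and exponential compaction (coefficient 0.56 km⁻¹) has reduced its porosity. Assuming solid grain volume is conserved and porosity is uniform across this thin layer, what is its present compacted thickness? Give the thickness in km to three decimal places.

Porosity at 1.8 km: n = 0.42·exp(−0.56×1.8) = 0.1533
Solid-volume conservation: h(1−n) = h₀(1−n₀) ⇒ h = h₀·(1−n₀)/(1−n)
h = 0.145 × (1 − 0.42)/(1 − 0.1533) = 0.145 × 0.6850 = 0.0993 km

0.099 km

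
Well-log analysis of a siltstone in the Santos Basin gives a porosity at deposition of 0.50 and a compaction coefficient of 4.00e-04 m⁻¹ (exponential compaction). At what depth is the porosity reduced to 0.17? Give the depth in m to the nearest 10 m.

2700 m

Working in km (1 km = 1000 m; c in km⁻¹ = c in m⁻¹ × 1000):
Invert Athy's law: d = ln(phi₀/phi) / c
d = ln(0.5/0.17) / 0.4 = ln(2.941) / 0.4 = 1.0788 / 0.4 = 2.697 km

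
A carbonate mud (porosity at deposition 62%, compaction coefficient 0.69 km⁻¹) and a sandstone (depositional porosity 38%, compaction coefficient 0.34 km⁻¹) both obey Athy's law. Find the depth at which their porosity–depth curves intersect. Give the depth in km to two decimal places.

1.40 km

Set n₀ₐ e^(−kₐd) = n₀ᵦ e^(−kᵦd) ⇒ ln(n₀ₐ/n₀ᵦ) = (kₐ − kᵦ)·d
d = ln(0.62/0.38) / (0.69 − 0.34) = 0.4895 / 0.35 = 1.399 km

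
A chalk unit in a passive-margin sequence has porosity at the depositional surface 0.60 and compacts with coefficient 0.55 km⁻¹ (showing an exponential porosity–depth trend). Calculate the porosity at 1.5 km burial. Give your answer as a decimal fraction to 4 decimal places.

0.2629

phi = phi₀·exp(−k·d) = 0.6 × exp(−0.55 × 1.5) = 0.6 × exp(−0.825)
  = 0.6 × 0.4382 = 0.2629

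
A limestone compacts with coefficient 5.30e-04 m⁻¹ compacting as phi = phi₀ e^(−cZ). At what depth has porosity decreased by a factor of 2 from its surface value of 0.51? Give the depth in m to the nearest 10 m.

Working in km (1 km = 1000 m; c in km⁻¹ = c in m⁻¹ × 1000):
phi/phi₀ = 1/2 ⇒ exp(−c·Z) = 1/2 ⇒ Z = ln(2) / c
Z = 0.6931 / 0.53 = 1.308 km

1310 m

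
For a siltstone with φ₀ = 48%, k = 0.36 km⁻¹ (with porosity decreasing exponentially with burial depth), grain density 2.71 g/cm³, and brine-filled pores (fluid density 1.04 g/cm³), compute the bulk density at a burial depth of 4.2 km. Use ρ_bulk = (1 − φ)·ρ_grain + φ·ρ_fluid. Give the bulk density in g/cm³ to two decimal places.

Porosity at depth: φ = 0.48·exp(−0.36×4.2) = 0.48×0.2205 = 0.1058
Bulk density: ρ_b = (1−φ)ρ_g + φ·ρ_f = 0.8942×2.71 + 0.1058×1.04
       = 2.423 + 0.110 = 2.533 g/cm³

2.53 g/cm³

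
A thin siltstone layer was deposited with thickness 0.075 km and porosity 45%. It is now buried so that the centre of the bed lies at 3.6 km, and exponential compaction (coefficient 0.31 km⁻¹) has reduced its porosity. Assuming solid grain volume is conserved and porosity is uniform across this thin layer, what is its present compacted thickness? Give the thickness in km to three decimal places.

Porosity at 3.6 km: n = 0.45·exp(−0.31×3.6) = 0.1474
Solid-volume conservation: h(1−n) = h₀(1−n₀) ⇒ h = h₀·(1−n₀)/(1−n)
h = 0.075 × (1 − 0.45)/(1 − 0.1474) = 0.075 × 0.6451 = 0.0484 km

0.048 km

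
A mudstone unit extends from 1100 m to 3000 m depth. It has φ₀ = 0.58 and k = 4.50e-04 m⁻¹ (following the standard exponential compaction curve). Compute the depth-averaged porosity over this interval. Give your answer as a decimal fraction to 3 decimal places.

Working in km (1 km = 1000 m; k in km⁻¹ = k in m⁻¹ × 1000):
⟨φ⟩ = (1/(Z₂−Z₁)) ∫ φ₀ e^(−kZ) dZ = φ₀·(e^(−k·Z₁) − e^(−k·Z₂)) / (k·(Z₂−Z₁))
e^(−0.45×1.1) = 0.6096; e^(−0.45×3) = 0.2592
⟨φ⟩ = 0.58 × (0.6096 − 0.2592) / (0.45 × 1.9) = 0.58 × 0.4097 = 0.2377

0.238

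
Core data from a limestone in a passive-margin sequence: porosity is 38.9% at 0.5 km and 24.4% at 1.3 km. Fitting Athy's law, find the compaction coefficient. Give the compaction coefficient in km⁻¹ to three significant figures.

0.583 km⁻¹

Athy: phi(d) = phi₀ e^(−kd) ⇒ phi₁/phi₂ = e^{k(d₂−d₁)} ⇒ k = ln(phi₁/phi₂)/(d₂−d₁)
k = ln(0.389/0.244) / (1.3 − 0.5) = ln(1.594) / 0.8 = 0.4664 / 0.8 = 0.583 km⁻¹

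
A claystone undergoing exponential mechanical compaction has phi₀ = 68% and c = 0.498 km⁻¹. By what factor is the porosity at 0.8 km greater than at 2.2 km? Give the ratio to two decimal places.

phi(Z₁)/phi(Z₂) = e^(−c·Z₁)/e^(−c·Z₂) = e^{c(Z₂−Z₁)}
= exp(0.498 × 1.4) = exp(0.6972) = 2.0081

2.01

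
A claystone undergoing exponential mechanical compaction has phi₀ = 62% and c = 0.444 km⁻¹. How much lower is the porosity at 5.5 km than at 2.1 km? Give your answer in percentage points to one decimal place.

phi(2.1) = 0.62·e^(−0.444×2.1) = 0.2440
phi(5.5) = 0.62·e^(−0.444×5.5) = 0.0539
Δphi = 0.2440 − 0.0539 = 0.1901

19.0 percentage points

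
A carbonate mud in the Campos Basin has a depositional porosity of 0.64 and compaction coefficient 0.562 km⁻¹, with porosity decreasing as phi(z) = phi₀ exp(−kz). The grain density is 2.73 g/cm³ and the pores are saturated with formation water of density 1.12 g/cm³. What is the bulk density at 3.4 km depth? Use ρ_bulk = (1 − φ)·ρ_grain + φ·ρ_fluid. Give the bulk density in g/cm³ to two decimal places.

2.58 g/cm³

Porosity at depth: phi = 0.64·exp(−0.562×3.4) = 0.64×0.1480 = 0.0947
Bulk density: ρ_b = (1−phi)ρ_g + phi·ρ_f = 0.9053×2.73 + 0.0947×1.12
       = 2.471 + 0.106 = 2.578 g/cm³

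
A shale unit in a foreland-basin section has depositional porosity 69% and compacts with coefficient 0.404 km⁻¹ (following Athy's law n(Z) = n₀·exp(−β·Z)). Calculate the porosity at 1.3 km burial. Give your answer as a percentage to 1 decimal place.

40.8%

n = n₀·exp(−β·Z) = 0.69 × exp(−0.404 × 1.3) = 0.69 × exp(−0.5252)
  = 0.69 × 0.5914 = 0.4081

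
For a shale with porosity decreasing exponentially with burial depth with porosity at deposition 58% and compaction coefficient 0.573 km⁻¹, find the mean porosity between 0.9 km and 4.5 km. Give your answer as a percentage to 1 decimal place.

14.7%

⟨φ⟩ = (1/(z₂−z₁)) ∫ φ₀ e^(−cz) dz = φ₀·(e^(−c·z₁) − e^(−c·z₂)) / (c·(z₂−z₁))
e^(−0.573×0.9) = 0.5971; e^(−0.573×4.5) = 0.0759
⟨φ⟩ = 0.58 × (0.5971 − 0.0759) / (0.573 × 3.6) = 0.58 × 0.2527 = 0.1465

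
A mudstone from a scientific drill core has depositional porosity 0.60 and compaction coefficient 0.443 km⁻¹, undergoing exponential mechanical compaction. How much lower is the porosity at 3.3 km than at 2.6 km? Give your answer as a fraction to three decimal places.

phi(2.6) = 0.6·e^(−0.443×2.6) = 0.1896
phi(3.3) = 0.6·e^(−0.443×3.3) = 0.1391
Δphi = 0.1896 − 0.1391 = 0.0506

0.051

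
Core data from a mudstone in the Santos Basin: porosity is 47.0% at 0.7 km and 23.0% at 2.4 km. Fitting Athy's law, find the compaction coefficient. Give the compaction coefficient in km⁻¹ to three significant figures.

Athy: phi(z) = phi₀ e^(−βz) ⇒ phi₁/phi₂ = e^{β(z₂−z₁)} ⇒ β = ln(phi₁/phi₂)/(z₂−z₁)
β = ln(0.47/0.23) / (2.4 − 0.7) = ln(2.043) / 1.7 = 0.7147 / 1.7 = 0.4204 km⁻¹

0.420 km⁻¹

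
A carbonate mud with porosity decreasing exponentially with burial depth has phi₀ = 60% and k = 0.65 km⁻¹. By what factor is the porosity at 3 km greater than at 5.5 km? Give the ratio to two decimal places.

5.08

phi(Z₁)/phi(Z₂) = e^(−k·Z₁)/e^(−k·Z₂) = e^{k(Z₂−Z₁)}
= exp(0.65 × 2.5) = exp(1.625) = 5.0784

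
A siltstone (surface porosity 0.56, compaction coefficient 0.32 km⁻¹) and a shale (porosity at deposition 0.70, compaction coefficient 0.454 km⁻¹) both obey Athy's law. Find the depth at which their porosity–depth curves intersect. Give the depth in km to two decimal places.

1.67 km

Set φ₀ₐ e^(−kₐZ) = φ₀ᵦ e^(−kᵦZ) ⇒ ln(φ₀ₐ/φ₀ᵦ) = (kₐ − kᵦ)·Z
Z = ln(0.56/0.7) / (0.32 − 0.454) = -0.2231 / -0.134 = 1.665 km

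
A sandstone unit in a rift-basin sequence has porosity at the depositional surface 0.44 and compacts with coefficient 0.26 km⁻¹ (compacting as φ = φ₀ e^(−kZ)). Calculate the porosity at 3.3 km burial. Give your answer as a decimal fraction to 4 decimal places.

φ = φ₀·exp(−k·Z) = 0.44 × exp(−0.26 × 3.3) = 0.44 × exp(−0.858)
  = 0.44 × 0.4240 = 0.1866

0.1866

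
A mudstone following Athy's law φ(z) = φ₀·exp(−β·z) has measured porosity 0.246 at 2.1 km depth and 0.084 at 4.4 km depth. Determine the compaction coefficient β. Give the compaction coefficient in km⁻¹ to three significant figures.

Athy: φ(z) = φ₀ e^(−βz) ⇒ φ₁/φ₂ = e^{β(z₂−z₁)} ⇒ β = ln(φ₁/φ₂)/(z₂−z₁)
β = ln(0.246/0.084) / (4.4 − 2.1) = ln(2.929) / 2.3 = 1.0745 / 2.3 = 0.4672 km⁻¹

0.467 km⁻¹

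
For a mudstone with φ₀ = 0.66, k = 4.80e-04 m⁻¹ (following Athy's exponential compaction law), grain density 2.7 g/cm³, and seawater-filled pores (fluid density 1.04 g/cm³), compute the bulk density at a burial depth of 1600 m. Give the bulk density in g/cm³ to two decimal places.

2.19 g/cm³

Working in km (1 km = 1000 m; k in km⁻¹ = k in m⁻¹ × 1000):
Porosity at depth: φ = 0.66·exp(−0.48×1.6) = 0.66×0.4639 = 0.3062
Bulk density: ρ_b = (1−φ)ρ_g + φ·ρ_f = 0.6938×2.7 + 0.3062×1.04
       = 1.873 + 0.318 = 2.192 g/cm³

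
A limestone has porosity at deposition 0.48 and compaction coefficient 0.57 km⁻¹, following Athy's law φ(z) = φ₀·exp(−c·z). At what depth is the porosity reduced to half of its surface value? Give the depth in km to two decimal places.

1.22 km

φ/φ₀ = 1/2 ⇒ exp(−c·z) = 1/2 ⇒ z = ln(2) / c
z = 0.6931 / 0.57 = 1.216 km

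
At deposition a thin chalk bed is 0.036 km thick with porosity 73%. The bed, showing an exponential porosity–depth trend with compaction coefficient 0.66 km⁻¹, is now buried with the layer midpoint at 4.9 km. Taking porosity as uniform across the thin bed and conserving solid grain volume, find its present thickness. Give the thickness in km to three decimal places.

0.010 km

Porosity at 4.9 km: φ = 0.73·exp(−0.66×4.9) = 0.0288
Solid-volume conservation: h(1−φ) = h₀(1−φ₀) ⇒ h = h₀·(1−φ₀)/(1−φ)
h = 0.036 × (1 − 0.73)/(1 − 0.0288) = 0.036 × 0.2780 = 0.0100 km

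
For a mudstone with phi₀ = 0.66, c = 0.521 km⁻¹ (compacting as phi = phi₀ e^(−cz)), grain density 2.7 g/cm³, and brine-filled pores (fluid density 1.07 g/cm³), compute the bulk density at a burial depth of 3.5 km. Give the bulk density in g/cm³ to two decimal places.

2.53 g/cm³

Porosity at depth: phi = 0.66·exp(−0.521×3.5) = 0.66×0.1615 = 0.1066
Bulk density: ρ_b = (1−phi)ρ_g + phi·ρ_f = 0.8934×2.7 + 0.1066×1.07
       = 2.412 + 0.114 = 2.526 g/cm³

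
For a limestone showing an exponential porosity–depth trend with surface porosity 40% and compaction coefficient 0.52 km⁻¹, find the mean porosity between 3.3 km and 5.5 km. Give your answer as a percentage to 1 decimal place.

⟨phi⟩ = (1/(d₂−d₁)) ∫ phi₀ e^(−cd) dd = phi₀·(e^(−c·d₁) − e^(−c·d₂)) / (c·(d₂−d₁))
e^(−0.52×3.3) = 0.1798; e^(−0.52×5.5) = 0.0573
⟨phi⟩ = 0.4 × (0.1798 − 0.0573) / (0.52 × 2.2) = 0.4 × 0.1071 = 0.0428

4.3%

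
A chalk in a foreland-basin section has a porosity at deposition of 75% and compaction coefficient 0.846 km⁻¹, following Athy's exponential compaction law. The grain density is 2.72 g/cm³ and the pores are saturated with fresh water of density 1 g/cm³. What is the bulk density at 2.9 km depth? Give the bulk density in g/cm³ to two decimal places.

Porosity at depth: φ = 0.75·exp(−0.846×2.9) = 0.75×0.0860 = 0.0645
Bulk density: ρ_b = (1−φ)ρ_g + φ·ρ_f = 0.9355×2.72 + 0.0645×1
       = 2.545 + 0.065 = 2.609 g/cm³

2.61 g/cm³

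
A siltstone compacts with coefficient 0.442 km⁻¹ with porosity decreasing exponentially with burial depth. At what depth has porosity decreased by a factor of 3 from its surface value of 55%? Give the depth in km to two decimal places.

φ/φ₀ = 1/3 ⇒ exp(−k·Z) = 1/3 ⇒ Z = ln(3) / k
Z = 1.0986 / 0.442 = 2.486 km

2.49 km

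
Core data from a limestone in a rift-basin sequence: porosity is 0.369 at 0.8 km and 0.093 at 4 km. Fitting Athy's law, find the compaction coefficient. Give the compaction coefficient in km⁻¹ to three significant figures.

0.431 km⁻¹

Athy: phi(z) = phi₀ e^(−cz) ⇒ phi₁/phi₂ = e^{c(z₂−z₁)} ⇒ c = ln(phi₁/phi₂)/(z₂−z₁)
c = ln(0.369/0.093) / (4 − 0.8) = ln(3.968) / 3.2 = 1.3782 / 3.2 = 0.4307 km⁻¹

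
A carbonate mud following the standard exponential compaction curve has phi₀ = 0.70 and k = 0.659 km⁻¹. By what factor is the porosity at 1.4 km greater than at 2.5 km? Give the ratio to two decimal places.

phi(Z₁)/phi(Z₂) = e^(−k·Z₁)/e^(−k·Z₂) = e^{k(Z₂−Z₁)}
= exp(0.659 × 1.1) = exp(0.7249) = 2.0645

2.06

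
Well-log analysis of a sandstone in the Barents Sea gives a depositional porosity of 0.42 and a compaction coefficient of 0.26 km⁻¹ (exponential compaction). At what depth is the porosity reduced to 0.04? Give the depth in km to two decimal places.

9.04 km

Invert Athy's law: Z = ln(phi₀/phi) / k
Z = ln(0.42/0.04) / 0.26 = ln(10.5) / 0.26 = 2.3514 / 0.26 = 9.044 km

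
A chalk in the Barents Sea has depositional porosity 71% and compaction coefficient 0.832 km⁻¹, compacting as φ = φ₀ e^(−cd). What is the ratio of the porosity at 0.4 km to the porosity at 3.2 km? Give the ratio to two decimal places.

10.27

φ(d₁)/φ(d₂) = e^(−c·d₁)/e^(−c·d₂) = e^{c(d₂−d₁)}
= exp(0.832 × 2.8) = exp(2.33) = 10.2738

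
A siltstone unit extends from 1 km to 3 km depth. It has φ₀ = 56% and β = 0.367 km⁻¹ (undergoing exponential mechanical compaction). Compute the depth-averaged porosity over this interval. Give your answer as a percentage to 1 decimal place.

⟨φ⟩ = (1/(Z₂−Z₁)) ∫ φ₀ e^(−βZ) dZ = φ₀·(e^(−β·Z₁) − e^(−β·Z₂)) / (β·(Z₂−Z₁))
e^(−0.367×1) = 0.6928; e^(−0.367×3) = 0.3325
⟨φ⟩ = 0.56 × (0.6928 − 0.3325) / (0.367 × 2) = 0.56 × 0.4908 = 0.2749

27.5%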